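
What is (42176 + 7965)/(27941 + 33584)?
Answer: 50141/61525 ≈ 0.81497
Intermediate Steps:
(42176 + 7965)/(27941 + 33584) = 50141/61525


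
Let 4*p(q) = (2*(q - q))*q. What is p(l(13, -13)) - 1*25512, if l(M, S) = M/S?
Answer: -25512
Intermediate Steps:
p(q) = 0 (p(q) = ((2*(q - q))*q)/4 = ((2*0)*q)/4 = (0*q)/4 = (¼)*0 = 0)
p(l(13, -13)) - 1*25512 = 0 - 1*25512 = 0 - 25512 = -25512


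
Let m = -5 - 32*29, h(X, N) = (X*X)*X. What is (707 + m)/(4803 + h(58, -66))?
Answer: -226/199915 ≈ -0.0011305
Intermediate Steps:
h(X, N) = X³ (h(X, N) = X²*X = X³)
m = -933 (m = -5 - 928 = -933)
(707 + m)/(4803 + h(58, -66)) = (707 - 933)/(4803 + 58³) = -226/(4803 + 195112) = -226/199915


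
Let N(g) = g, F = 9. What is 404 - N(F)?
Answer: 395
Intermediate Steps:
404 - N(F) = 404 - 1*9 = 404 - 9 = 395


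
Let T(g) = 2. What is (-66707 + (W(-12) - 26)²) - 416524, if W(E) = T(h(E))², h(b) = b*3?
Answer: -482747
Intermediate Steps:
h(b) = 3*b
W(E) = 4 (W(E) = 2² = 4)
(-66707 + (W(-12) - 26)²) - 416524 = (-66707 + (4 - 26)²) - 416524 = (-66707 + (-22)²) - 416524 = (-66707 + 484) - 416524 = -66223 - 416524 = -482747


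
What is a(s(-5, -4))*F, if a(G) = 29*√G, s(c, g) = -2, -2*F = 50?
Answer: -725*I*√2 ≈ -1025.3*I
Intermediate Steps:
F = -25 (F = -½*50 = -25)
a(s(-5, -4))*F = (29*√(-2))*(-25) = (29*(I*√2))*(-25) = (29*I*√2)*(-25) = -725*I*√2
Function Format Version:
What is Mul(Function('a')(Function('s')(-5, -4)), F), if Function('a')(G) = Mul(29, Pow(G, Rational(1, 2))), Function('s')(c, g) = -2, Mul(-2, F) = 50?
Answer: Mul(-725, I, Pow(2, Rational(1, 2))) ≈ Mul(-1025.3, I)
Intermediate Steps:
F = -25 (F = Mul(Rational(-1, 2), 50) = -25)
Mul(Function('a')(Function('s')(-5, -4)), F) = Mul(Mul(29, Pow(-2, Rational(1, 2))), -25) = Mul(Mul(29, Mul(I, Pow(2, Rational(1, 2)))), -25) = Mul(Mul(29, I, Pow(2, Rational(1, 2))), -25) = Mul(-725, I, Pow(2, Rational(1, 2)))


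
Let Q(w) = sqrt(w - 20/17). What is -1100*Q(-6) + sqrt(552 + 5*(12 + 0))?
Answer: 6*sqrt(17) - 1100*I*sqrt(2074)/17 ≈ 24.739 - 2946.8*I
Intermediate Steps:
Q(w) = sqrt(-20/17 + w) (Q(w) = sqrt(w - 20*1/17) = sqrt(w - 20/17) = sqrt(-20/17 + w))
-1100*Q(-6) + sqrt(552 + 5*(12 + 0)) = -1100*sqrt(-340 + 289*(-6))/17 + sqrt(552 + 5*(12 + 0)) = -1100*sqrt(-340 - 1734)/17 + sqrt(552 + 5*12) = -1100*sqrt(-2074)/17 + sqrt(552 + 60) = -1100*I*sqrt(2074)/17 + sqrt(612) = -1100*I*sqrt(2074)/17 + 6*sqrt(17) = 6*sqrt(17) - 1100*I*sqrt(2074)/17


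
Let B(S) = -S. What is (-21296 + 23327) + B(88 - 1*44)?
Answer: 1987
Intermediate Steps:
(-21296 + 23327) + B(88 - 1*44) = (-21296 + 23327) - (88 - 1*44) = 2031 - (88 - 44) = 2031 - 1*44 = 2031 - 44 = 1987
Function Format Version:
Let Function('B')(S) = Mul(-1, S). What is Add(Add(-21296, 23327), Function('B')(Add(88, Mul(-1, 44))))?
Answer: 1987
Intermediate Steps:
Add(Add(-21296, 23327), Function('B')(Add(88, Mul(-1, 44)))) = Add(Add(-21296, 23327), Mul(-1, Add(88, Mul(-1, 44)))) = Add(2031, Mul(-1, Add(88, -44))) = Add(2031, Mul(-1, 44)) = Add(2031, -44) = 1987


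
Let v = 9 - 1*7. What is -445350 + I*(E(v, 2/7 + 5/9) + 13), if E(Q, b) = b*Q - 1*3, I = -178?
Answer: -28188058/63 ≈ -4.4743e+5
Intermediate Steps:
v = 2 (v = 9 - 7 = 2)
E(Q, b) = -3 + Q*b (E(Q, b) = Q*b - 3 = -3 + Q*b)
-445350 + I*(E(v, 2/7 + 5/9) + 13) = -445350 - 178*((-3 + 2*(2/7 + 5/9)) + 13) = -445350 - 178*((-3 + 2*(53/63)) + 13) = -445350 - 178*((-3 + 106/63) + 13) = -445350 - 178*(-83/63 + 13) = -445350 - 178*736/63 = -445350 - 131008/63 = -28188058/63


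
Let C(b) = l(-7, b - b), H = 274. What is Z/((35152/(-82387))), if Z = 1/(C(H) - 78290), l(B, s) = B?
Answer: 82387/2752296144 ≈ 2.9934e-5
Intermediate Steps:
C(b) = -7
Z = -1/78297 (Z = 1/(-7 - 78290) = 1/(-78297) = -1/78297 ≈ -1.2772e-5)
Z/((35152/(-82387))) = -1/(78297*(35152/(-82387))) = -1/(78297*(35152*(-1/82387))) = -1/(78297*(-35152/82387)) = -1/78297*(-82387/35152) = 82387/2752296144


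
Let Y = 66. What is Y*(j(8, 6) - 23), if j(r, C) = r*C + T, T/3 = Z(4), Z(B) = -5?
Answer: 660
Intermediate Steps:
T = -15 (T = 3*(-5) = -15)
j(r, C) = -15 + C*r (j(r, C) = r*C - 15 = C*r - 15 = -15 + C*r)
Y*(j(8, 6) - 23) = 66*((-15 + 6*8) - 23) = 66*((-15 + 48) - 23) = 66*(33 - 23) = 66*10 = 660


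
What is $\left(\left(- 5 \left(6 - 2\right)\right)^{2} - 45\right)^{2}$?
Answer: $126025$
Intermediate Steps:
$\left(\left(- 5 \left(6 - 2\right)\right)^{2} - 45\right)^{2} = \left(\left(\left(-5\right) 4\right)^{2} - 45\right)^{2} = \left(\left(-20\right)^{2} - 45\right)^{2} = \left(400 - 45\right)^{2} = 355^{2} = 126025$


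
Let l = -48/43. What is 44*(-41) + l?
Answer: -77620/43 ≈ -1805.1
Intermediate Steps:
l = -48/43 (l = -48*1/43 = -48/43 ≈ -1.1163)
44*(-41) + l = 44*(-41) - 48/43 = -1804 - 48/43 = -77620/43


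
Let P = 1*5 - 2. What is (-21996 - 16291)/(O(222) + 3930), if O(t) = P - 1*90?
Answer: -38287/3843 ≈ -9.9628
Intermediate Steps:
P = 3 (P = 5 - 2 = 3)
O(t) = -87 (O(t) = 3 - 1*90 = 3 - 90 = -87)
(-21996 - 16291)/(O(222) + 3930) = (-21996 - 16291)/(-87 + 3930) = -38287/3843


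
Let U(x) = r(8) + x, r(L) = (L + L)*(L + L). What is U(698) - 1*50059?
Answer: -49105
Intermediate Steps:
r(L) = 4*L**2 (r(L) = (2*L)*(2*L) = 4*L**2)
U(x) = 256 + x (U(x) = 4*8**2 + x = 4*64 + x = 256 + x)
U(698) - 1*50059 = (256 + 698) - 1*50059 = 954 - 50059 = -49105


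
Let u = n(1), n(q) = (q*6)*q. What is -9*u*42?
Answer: -2268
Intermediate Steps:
n(q) = 6*q² (n(q) = (6*q)*q = 6*q²)
u = 6 (u = 6*1² = 6*1 = 6)
-9*u*42 = -9*6*42 = -54*42 = -2268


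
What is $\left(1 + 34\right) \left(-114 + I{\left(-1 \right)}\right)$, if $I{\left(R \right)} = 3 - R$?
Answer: $-3850$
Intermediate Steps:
$\left(1 + 34\right) \left(-114 + I{\left(-1 \right)}\right) = \left(1 + 34\right) \left(-114 + \left(3 - -1\right)\right) = 35 \left(-114 + \left(3 + 1\right)\right) = 35 \left(-114 + 4\right) = 35 \left(-110\right) = -3850$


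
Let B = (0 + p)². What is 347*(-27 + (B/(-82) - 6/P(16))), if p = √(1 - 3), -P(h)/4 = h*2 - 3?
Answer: -22216675/2378 ≈ -9342.6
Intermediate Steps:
P(h) = 12 - 8*h (P(h) = -4*(h*2 - 3) = -4*(2*h - 3) = -4*(-3 + 2*h) = 12 - 8*h)
p = I*√2 (p = √(-2) = I*√2 ≈ 1.4142*I)
B = -2 (B = (0 + I*√2)² = (I*√2)² = -2)
347*(-27 + (B/(-82) - 6/P(16))) = 347*(-27 + (-2/(-82) - 6/(12 - 8*16))) = 347*(-27 + (-2*(-1/82) - 6/(12 - 128))) = 347*(-27 + (1/41 - 6/(-116))) = 347*(-27 + (1/41 - 6*(-1/116))) = 347*(-27 + (1/41 + 3/58)) = 347*(-27 + 181/2378) = 347*(-64025/2378) = -22216675/2378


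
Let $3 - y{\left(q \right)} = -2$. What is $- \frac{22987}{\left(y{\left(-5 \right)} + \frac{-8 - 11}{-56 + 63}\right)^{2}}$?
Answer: $- \frac{1126363}{256} \approx -4399.9$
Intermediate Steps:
$y{\left(q \right)} = 5$ ($y{\left(q \right)} = 3 - -2 = 3 + 2 = 5$)
$- \frac{22987}{\left(y{\left(-5 \right)} + \frac{-8 - 11}{-56 + 63}\right)^{2}} = - \frac{22987}{\left(5 + \frac{-8 - 11}{-56 + 63}\right)^{2}} = - \frac{22987}{\left(5 - \frac{19}{7}\right)^{2}} = - \frac{22987}{\left(\frac{16}{7}\right)^{2}} = - \frac{22987}{\frac{256}{49}} = \left(-22987\right) \frac{49}{256} = - \frac{1126363}{256}$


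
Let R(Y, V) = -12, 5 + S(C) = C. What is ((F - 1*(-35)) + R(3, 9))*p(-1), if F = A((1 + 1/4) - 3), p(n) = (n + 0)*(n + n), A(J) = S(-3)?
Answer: 30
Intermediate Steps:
S(C) = -5 + C
A(J) = -8 (A(J) = -5 - 3 = -8)
p(n) = 2*n**2 (p(n) = n*(2*n) = 2*n**2)
F = -8
((F - 1*(-35)) + R(3, 9))*p(-1) = ((-8 - 1*(-35)) - 12)*(2*(-1)**2) = ((-8 + 35) - 12)*(2*1) = (27 - 12)*2 = 15*2 = 30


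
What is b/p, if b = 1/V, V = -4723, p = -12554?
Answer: 1/59292542 ≈ 1.6866e-8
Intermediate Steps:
b = -1/4723 (b = 1/(-4723) = -1/4723 ≈ -0.00021173)
b/p = -1/4723/(-12554) = -1/4723*(-1/12554) = 1/59292542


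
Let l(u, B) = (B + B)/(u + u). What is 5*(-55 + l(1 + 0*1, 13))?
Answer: -210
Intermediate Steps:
l(u, B) = B/u (l(u, B) = (2*B)/((2*u)) = (2*B)*(1/(2*u)) = B/u)
5*(-55 + l(1 + 0*1, 13)) = 5*(-55 + 13/(1 + 0*1)) = 5*(-55 + 13/(1 + 0)) = 5*(-55 + 13/1) = 5*(-55 + 13*1) = 5*(-55 + 13) = 5*(-42) = -210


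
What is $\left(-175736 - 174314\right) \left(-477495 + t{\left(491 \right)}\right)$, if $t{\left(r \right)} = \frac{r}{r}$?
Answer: $167146774700$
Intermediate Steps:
$t{\left(r \right)} = 1$
$\left(-175736 - 174314\right) \left(-477495 + t{\left(491 \right)}\right) = \left(-175736 - 174314\right) \left(-477495 + 1\right) = \left(-350050\right) \left(-477494\right) = 167146774700$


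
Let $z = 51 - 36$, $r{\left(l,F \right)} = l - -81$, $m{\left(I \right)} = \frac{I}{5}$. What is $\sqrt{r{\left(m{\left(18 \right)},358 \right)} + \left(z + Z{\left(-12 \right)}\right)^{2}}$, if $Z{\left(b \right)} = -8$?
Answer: $\frac{2 \sqrt{835}}{5} \approx 11.559$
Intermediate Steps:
$m{\left(I \right)} = \frac{I}{5}$ ($m{\left(I \right)} = I \frac{1}{5} = \frac{I}{5}$)
$r{\left(l,F \right)} = 81 + l$ ($r{\left(l,F \right)} = l + 81 = 81 + l$)
$z = 15$
$\sqrt{r{\left(m{\left(18 \right)},358 \right)} + \left(z + Z{\left(-12 \right)}\right)^{2}} = \sqrt{\left(81 + \frac{1}{5} \cdot 18\right) + \left(15 - 8\right)^{2}} = \sqrt{\left(81 + \frac{18}{5}\right) + 7^{2}} = \sqrt{\frac{423}{5} + 49} = \sqrt{\frac{668}{5}} = \frac{2 \sqrt{835}}{5}$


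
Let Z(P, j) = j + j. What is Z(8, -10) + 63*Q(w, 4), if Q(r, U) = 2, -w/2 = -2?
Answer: 106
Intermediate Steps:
w = 4 (w = -2*(-2) = 4)
Z(P, j) = 2*j
Z(8, -10) + 63*Q(w, 4) = 2*(-10) + 63*2 = -20 + 126 = 106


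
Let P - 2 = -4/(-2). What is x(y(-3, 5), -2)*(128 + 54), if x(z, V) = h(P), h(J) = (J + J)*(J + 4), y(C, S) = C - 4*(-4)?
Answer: 11648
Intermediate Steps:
P = 4 (P = 2 - 4/(-2) = 2 - 4*(-½) = 2 + 2 = 4)
y(C, S) = 16 + C (y(C, S) = C + 16 = 16 + C)
h(J) = 2*J*(4 + J) (h(J) = (2*J)*(4 + J) = 2*J*(4 + J))
x(z, V) = 64 (x(z, V) = 2*4*(4 + 4) = 2*4*8 = 64)
x(y(-3, 5), -2)*(128 + 54) = 64*(128 + 54) = 64*182 = 11648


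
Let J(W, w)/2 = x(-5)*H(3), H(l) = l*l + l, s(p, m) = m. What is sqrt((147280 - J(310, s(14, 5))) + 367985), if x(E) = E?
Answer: 3*sqrt(57265) ≈ 717.90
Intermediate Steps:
H(l) = l + l**2 (H(l) = l**2 + l = l + l**2)
J(W, w) = -120 (J(W, w) = 2*(-15*(1 + 3)) = 2*(-15*4) = 2*(-5*12) = 2*(-60) = -120)
sqrt((147280 - J(310, s(14, 5))) + 367985) = sqrt((147280 - 1*(-120)) + 367985) = sqrt((147280 + 120) + 367985) = sqrt(147400 + 367985) = sqrt(515385) = 3*sqrt(57265)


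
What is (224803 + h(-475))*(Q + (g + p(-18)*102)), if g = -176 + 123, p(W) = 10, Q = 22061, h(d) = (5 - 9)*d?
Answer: 5220516684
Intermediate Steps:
h(d) = -4*d
g = -53
(224803 + h(-475))*(Q + (g + p(-18)*102)) = (224803 - 4*(-475))*(22061 + (-53 + 10*102)) = (224803 + 1900)*(22061 + (-53 + 1020)) = 226703*(22061 + 967) = 226703*23028 = 5220516684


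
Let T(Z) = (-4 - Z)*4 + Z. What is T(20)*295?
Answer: -22420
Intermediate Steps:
T(Z) = -16 - 3*Z (T(Z) = (-16 - 4*Z) + Z = -16 - 3*Z)
T(20)*295 = (-16 - 3*20)*295 = (-16 - 60)*295 = -76*295 = -22420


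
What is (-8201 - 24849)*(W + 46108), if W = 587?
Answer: -1543269750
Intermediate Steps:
(-8201 - 24849)*(W + 46108) = (-8201 - 24849)*(587 + 46108) = -33050*46695 = -1543269750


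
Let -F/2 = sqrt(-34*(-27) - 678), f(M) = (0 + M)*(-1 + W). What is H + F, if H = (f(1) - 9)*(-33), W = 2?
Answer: 264 - 8*sqrt(15) ≈ 233.02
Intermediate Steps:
f(M) = M (f(M) = (0 + M)*(-1 + 2) = M*1 = M)
H = 264 (H = (1 - 9)*(-33) = -8*(-33) = 264)
F = -8*sqrt(15) (F = -2*sqrt(-34*(-27) - 678) = -2*sqrt(918 - 678) = -8*sqrt(15) ≈ -30.984)
H + F = 264 - 8*sqrt(15)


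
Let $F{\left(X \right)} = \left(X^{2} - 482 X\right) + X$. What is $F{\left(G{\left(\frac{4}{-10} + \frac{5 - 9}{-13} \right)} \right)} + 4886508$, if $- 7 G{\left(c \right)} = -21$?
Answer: $4885074$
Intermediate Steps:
$G{\left(c \right)} = 3$ ($G{\left(c \right)} = \left(- \frac{1}{7}\right) \left(-21\right) = 3$)
$F{\left(X \right)} = X^{2} - 481 X$
$F{\left(G{\left(\frac{4}{-10} + \frac{5 - 9}{-13} \right)} \right)} + 4886508 = 3 \left(-481 + 3\right) + 4886508 = 3 \left(-478\right) + 4886508 = -1434 + 4886508 = 4885074$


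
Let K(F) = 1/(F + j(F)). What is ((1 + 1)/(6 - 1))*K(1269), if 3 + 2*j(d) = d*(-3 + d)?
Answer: 4/8045445 ≈ 4.9718e-7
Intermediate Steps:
j(d) = -3/2 + d*(-3 + d)/2 (j(d) = -3/2 + (d*(-3 + d))/2 = -3/2 + d*(-3 + d)/2)
K(F) = 1/(-3/2 + F**2/2 - F/2) (K(F) = 1/(F + (-3/2 + F**2/2 - 3*F/2)) = 1/(-3/2 + F**2/2 - F/2))
((1 + 1)/(6 - 1))*K(1269) = ((1 + 1)/(6 - 1))*(2/(-3 + 1269**2 - 1*1269)) = (2/5)*(2/(-3 + 1610361 - 1269)) = (2*(1/5))*(2/1609089) = 2*(2*(1/1609089))/5 = (2/5)*(2/1609089) = 4/8045445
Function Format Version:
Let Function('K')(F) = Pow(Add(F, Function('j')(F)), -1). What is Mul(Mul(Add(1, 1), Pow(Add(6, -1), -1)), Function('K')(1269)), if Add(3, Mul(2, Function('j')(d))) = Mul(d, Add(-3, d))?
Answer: Rational(4, 8045445) ≈ 4.9718e-7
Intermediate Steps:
Function('j')(d) = Add(Rational(-3, 2), Mul(Rational(1, 2), d, Add(-3, d))) (Function('j')(d) = Add(Rational(-3, 2), Mul(Rational(1, 2), Mul(d, Add(-3, d)))) = Add(Rational(-3, 2), Mul(Rational(1, 2), d, Add(-3, d))))
Function('K')(F) = Pow(Add(Rational(-3, 2), Mul(Rational(1, 2), Pow(F, 2)), Mul(Rational(-1, 2), F)), -1) (Function('K')(F) = Pow(Add(F, Add(Rational(-3, 2), Mul(Rational(1, 2), Pow(F, 2)), Mul(Rational(-3, 2), F))), -1) = Pow(Add(Rational(-3, 2), Mul(Rational(1, 2), Pow(F, 2)), Mul(Rational(-1, 2), F)), -1))
Mul(Mul(Add(1, 1), Pow(Add(6, -1), -1)), Function('K')(1269)) = Mul(Mul(Add(1, 1), Pow(Add(6, -1), -1)), Mul(2, Pow(Add(-3, Pow(1269, 2), Mul(-1, 1269)), -1))) = Mul(Mul(2, Pow(5, -1)), Mul(2, Pow(Add(-3, 1610361, -1269), -1))) = Mul(Mul(2, Rational(1, 5)), Mul(2, Pow(1609089, -1))) = Mul(Rational(2, 5), Mul(2, Rational(1, 1609089))) = Mul(Rational(2, 5), Rational(2, 1609089)) = Rational(4, 8045445)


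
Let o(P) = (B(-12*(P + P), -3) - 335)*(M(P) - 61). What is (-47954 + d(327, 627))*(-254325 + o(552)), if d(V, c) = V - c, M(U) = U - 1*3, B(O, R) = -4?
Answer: 20254954278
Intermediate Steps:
M(U) = -3 + U (M(U) = U - 3 = -3 + U)
o(P) = 21696 - 339*P (o(P) = (-4 - 335)*((-3 + P) - 61) = -339*(-64 + P) = 21696 - 339*P)
(-47954 + d(327, 627))*(-254325 + o(552)) = (-47954 + (327 - 1*627))*(-254325 + (21696 - 339*552)) = (-47954 + (327 - 627))*(-254325 + (21696 - 187128)) = (-47954 - 300)*(-254325 - 165432) = -48254*(-419757) = 20254954278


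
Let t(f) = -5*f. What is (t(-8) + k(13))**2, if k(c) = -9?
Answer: 961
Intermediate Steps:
(t(-8) + k(13))**2 = (-5*(-8) - 9)**2 = (40 - 9)**2 = 31**2 = 961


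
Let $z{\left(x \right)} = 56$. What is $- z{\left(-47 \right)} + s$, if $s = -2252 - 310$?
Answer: $-2618$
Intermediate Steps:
$s = -2562$
$- z{\left(-47 \right)} + s = \left(-1\right) 56 - 2562 = -56 - 2562 = -2618$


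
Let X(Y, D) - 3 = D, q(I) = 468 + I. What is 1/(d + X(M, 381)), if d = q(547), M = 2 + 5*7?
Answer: 1/1399 ≈ 0.00071480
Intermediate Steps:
M = 37 (M = 2 + 35 = 37)
X(Y, D) = 3 + D
d = 1015 (d = 468 + 547 = 1015)
1/(d + X(M, 381)) = 1/(1015 + (3 + 381)) = 1/(1015 + 384) = 1/1399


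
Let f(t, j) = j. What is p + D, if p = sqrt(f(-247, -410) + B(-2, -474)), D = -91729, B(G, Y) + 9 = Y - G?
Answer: -91729 + 9*I*sqrt(11) ≈ -91729.0 + 29.85*I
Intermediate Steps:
B(G, Y) = -9 + Y - G (B(G, Y) = -9 + (Y - G) = -9 + Y - G)
p = 9*I*sqrt(11) (p = sqrt(-410 + (-9 - 474 - 1*(-2))) = sqrt(-410 + (-9 - 474 + 2)) = sqrt(-410 - 481) = sqrt(-891) = 9*I*sqrt(11) ≈ 29.85*I)
p + D = 9*I*sqrt(11) - 91729 = -91729 + 9*I*sqrt(11)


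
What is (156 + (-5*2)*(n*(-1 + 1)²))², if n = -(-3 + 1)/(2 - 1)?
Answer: 24336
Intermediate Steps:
n = 2 (n = -(-2)/1 = -(-2) = -1*(-2) = 2)
(156 + (-5*2)*(n*(-1 + 1)²))² = (156 + (-5*2)*(2*(-1 + 1)²))² = (156 - 20*0²)² = (156 - 20*0)² = (156 - 10*0)² = (156 + 0)² = 156² = 24336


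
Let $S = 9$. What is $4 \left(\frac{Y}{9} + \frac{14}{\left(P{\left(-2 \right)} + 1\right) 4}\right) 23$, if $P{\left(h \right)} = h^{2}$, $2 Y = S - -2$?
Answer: $\frac{5428}{45} \approx 120.62$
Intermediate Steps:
$Y = \frac{11}{2}$ ($Y = \frac{9 - -2}{2} = \frac{9 + 2}{2} = \frac{1}{2} \cdot 11 = \frac{11}{2} \approx 5.5$)
$4 \left(\frac{Y}{9} + \frac{14}{\left(P{\left(-2 \right)} + 1\right) 4}\right) 23 = 4 \left(\frac{11}{2 \cdot 9} + \frac{14}{\left(\left(-2\right)^{2} + 1\right) 4}\right) 23 = 4 \left(\frac{11}{2} \cdot \frac{1}{9} + \frac{14}{\left(4 + 1\right) 4}\right) 23 = 4 \left(\frac{11}{18} + \frac{14}{5 \cdot 4}\right) 23 = 4 \left(\frac{11}{18} + \frac{14}{20}\right) 23 = 4 \left(\frac{11}{18} + 14 \cdot \frac{1}{20}\right) 23 = 4 \left(\frac{11}{18} + \frac{7}{10}\right) 23 = 4 \cdot \frac{59}{45} \cdot 23 = \frac{236}{45} \cdot 23 = \frac{5428}{45}$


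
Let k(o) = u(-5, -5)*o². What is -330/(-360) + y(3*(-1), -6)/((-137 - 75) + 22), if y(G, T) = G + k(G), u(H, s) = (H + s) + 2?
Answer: 299/228 ≈ 1.3114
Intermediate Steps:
u(H, s) = 2 + H + s
k(o) = -8*o² (k(o) = (2 - 5 - 5)*o² = -8*o²)
y(G, T) = G - 8*G²
-330/(-360) + y(3*(-1), -6)/((-137 - 75) + 22) = -330/(-360) + ((3*(-1))*(1 - 24*(-1)))/((-137 - 75) + 22) = -330*(-1/360) + (-3*(1 - 8*(-3)))/(-212 + 22) = 11/12 - 3*(1 + 24)/(-190) = 11/12 - 3*25*(-1/190) = 11/12 - 75*(-1/190) = 11/12 + 15/38 = 299/228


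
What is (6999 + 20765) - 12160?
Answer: 15604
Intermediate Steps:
(6999 + 20765) - 12160 = 27764 - 12160 = 15604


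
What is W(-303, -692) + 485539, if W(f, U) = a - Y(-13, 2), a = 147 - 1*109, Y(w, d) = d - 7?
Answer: 485582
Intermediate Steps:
Y(w, d) = -7 + d
a = 38 (a = 147 - 109 = 38)
W(f, U) = 43 (W(f, U) = 38 - (-7 + 2) = 38 - 1*(-5) = 38 + 5 = 43)
W(-303, -692) + 485539 = 43 + 485539 = 485582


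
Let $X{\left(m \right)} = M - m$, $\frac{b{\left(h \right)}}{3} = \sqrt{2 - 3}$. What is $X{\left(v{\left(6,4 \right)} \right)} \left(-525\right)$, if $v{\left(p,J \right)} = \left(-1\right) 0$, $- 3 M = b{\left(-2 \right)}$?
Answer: $525 i \approx 525.0 i$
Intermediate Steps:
$b{\left(h \right)} = 3 i$ ($b{\left(h \right)} = 3 \sqrt{2 - 3} = 3 \sqrt{-1} = 3 i$)
$M = - i$ ($M = - \frac{3 i}{3} = - i \approx - 1.0 i$)
$v{\left(p,J \right)} = 0$
$X{\left(m \right)} = - i - m$
$X{\left(v{\left(6,4 \right)} \right)} \left(-525\right) = \left(- i - 0\right) \left(-525\right) = \left(- i + 0\right) \left(-525\right) = - i \left(-525\right) = 525 i$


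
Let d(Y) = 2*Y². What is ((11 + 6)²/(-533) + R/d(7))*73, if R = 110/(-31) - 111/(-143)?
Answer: -741800523/17811794 ≈ -41.647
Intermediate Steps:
R = -12289/4433 (R = 110*(-1/31) - 111*(-1/143) = -110/31 + 111/143 = -12289/4433 ≈ -2.7722)
((11 + 6)²/(-533) + R/d(7))*73 = ((11 + 6)²/(-533) - 12289/(4433*(2*7²)))*73 = (17²*(-1/533) - 12289/(4433*(2*49)))*73 = (289*(-1/533) - 12289/4433/98)*73 = (-289/533 - 12289/4433*1/98)*73 = (-289/533 - 12289/434434)*73 = -10161651/17811794*73 = -741800523/17811794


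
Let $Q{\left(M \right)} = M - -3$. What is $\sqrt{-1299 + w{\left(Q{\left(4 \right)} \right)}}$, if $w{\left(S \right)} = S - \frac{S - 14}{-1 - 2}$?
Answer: $\frac{i \sqrt{11649}}{3} \approx 35.977 i$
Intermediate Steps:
$Q{\left(M \right)} = 3 + M$ ($Q{\left(M \right)} = M + 3 = 3 + M$)
$w{\left(S \right)} = - \frac{14}{3} + \frac{4 S}{3}$ ($w{\left(S \right)} = S - \frac{-14 + S}{-3} = S - \left(-14 + S\right) \left(- \frac{1}{3}\right) = S - \left(\frac{14}{3} - \frac{S}{3}\right) = S + \left(- \frac{14}{3} + \frac{S}{3}\right) = - \frac{14}{3} + \frac{4 S}{3}$)
$\sqrt{-1299 + w{\left(Q{\left(4 \right)} \right)}} = \sqrt{-1299 - \left(\frac{14}{3} - \frac{4 \left(3 + 4\right)}{3}\right)} = \sqrt{-1299 + \left(- \frac{14}{3} + \frac{4}{3} \cdot 7\right)} = \sqrt{-1299 + \left(- \frac{14}{3} + \frac{28}{3}\right)} = \sqrt{-1299 + \frac{14}{3}} = \sqrt{- \frac{3883}{3}} = \frac{i \sqrt{11649}}{3}$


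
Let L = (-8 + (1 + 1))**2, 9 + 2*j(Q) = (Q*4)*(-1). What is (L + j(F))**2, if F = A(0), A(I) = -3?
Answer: 5625/4 ≈ 1406.3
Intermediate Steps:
F = -3
j(Q) = -9/2 - 2*Q (j(Q) = -9/2 + ((Q*4)*(-1))/2 = -9/2 + ((4*Q)*(-1))/2 = -9/2 + (-4*Q)/2 = -9/2 - 2*Q)
L = 36 (L = (-8 + 2)**2 = (-6)**2 = 36)
(L + j(F))**2 = (36 + (-9/2 - 2*(-3)))**2 = (36 + (-9/2 + 6))**2 = (36 + 3/2)**2 = (75/2)**2 = 5625/4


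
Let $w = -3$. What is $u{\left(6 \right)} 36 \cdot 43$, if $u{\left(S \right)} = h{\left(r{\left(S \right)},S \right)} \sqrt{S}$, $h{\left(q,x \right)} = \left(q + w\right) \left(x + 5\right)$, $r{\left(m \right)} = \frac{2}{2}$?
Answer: $- 34056 \sqrt{6} \approx -83420.0$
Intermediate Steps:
$r{\left(m \right)} = 1$ ($r{\left(m \right)} = 2 \cdot \frac{1}{2} = 1$)
$h{\left(q,x \right)} = \left(-3 + q\right) \left(5 + x\right)$ ($h{\left(q,x \right)} = \left(q - 3\right) \left(x + 5\right) = \left(-3 + q\right) \left(5 + x\right)$)
$u{\left(S \right)} = \sqrt{S} \left(-10 - 2 S\right)$ ($u{\left(S \right)} = \left(-15 - 3 S + 5 \cdot 1 + 1 S\right) \sqrt{S} = \left(-15 - 3 S + 5 + S\right) \sqrt{S} = \left(-10 - 2 S\right) \sqrt{S} = \sqrt{S} \left(-10 - 2 S\right)$)
$u{\left(6 \right)} 36 \cdot 43 = 2 \sqrt{6} \left(-5 - 6\right) 36 \cdot 43 = 2 \sqrt{6} \left(-11\right) 36 \cdot 43 = - 22 \sqrt{6} \cdot 36 \cdot 43 = - 792 \sqrt{6} \cdot 43 = - 34056 \sqrt{6}$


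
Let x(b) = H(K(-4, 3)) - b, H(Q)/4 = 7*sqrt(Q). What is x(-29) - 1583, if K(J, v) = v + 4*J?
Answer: -1554 + 28*I*sqrt(13) ≈ -1554.0 + 100.96*I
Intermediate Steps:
H(Q) = 28*sqrt(Q) (H(Q) = 4*(7*sqrt(Q)) = 28*sqrt(Q))
x(b) = -b + 28*I*sqrt(13) (x(b) = 28*sqrt(3 + 4*(-4)) - b = 28*sqrt(3 - 16) - b = 28*sqrt(-13) - b = 28*(I*sqrt(13)) - b = 28*I*sqrt(13) - b = -b + 28*I*sqrt(13))
x(-29) - 1583 = (-1*(-29) + 28*I*sqrt(13)) - 1583 = (29 + 28*I*sqrt(13)) - 1583 = -1554 + 28*I*sqrt(13)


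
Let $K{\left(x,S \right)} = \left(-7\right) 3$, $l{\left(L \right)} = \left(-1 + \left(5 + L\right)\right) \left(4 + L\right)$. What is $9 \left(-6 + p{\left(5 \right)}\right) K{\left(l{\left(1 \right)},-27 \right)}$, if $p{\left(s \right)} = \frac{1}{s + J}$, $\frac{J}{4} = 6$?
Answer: $\frac{32697}{29} \approx 1127.5$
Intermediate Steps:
$J = 24$ ($J = 4 \cdot 6 = 24$)
$l{\left(L \right)} = \left(4 + L\right)^{2}$ ($l{\left(L \right)} = \left(4 + L\right) \left(4 + L\right) = \left(4 + L\right)^{2}$)
$K{\left(x,S \right)} = -21$
$p{\left(s \right)} = \frac{1}{24 + s}$ ($p{\left(s \right)} = \frac{1}{s + 24} = \frac{1}{24 + s}$)
$9 \left(-6 + p{\left(5 \right)}\right) K{\left(l{\left(1 \right)},-27 \right)} = 9 \left(-6 + \frac{1}{24 + 5}\right) \left(-21\right) = 9 \left(-6 + \frac{1}{29}\right) \left(-21\right) = 9 \left(- \frac{173}{29}\right) \left(-21\right) = \left(- \frac{1557}{29}\right) \left(-21\right) = \frac{32697}{29}$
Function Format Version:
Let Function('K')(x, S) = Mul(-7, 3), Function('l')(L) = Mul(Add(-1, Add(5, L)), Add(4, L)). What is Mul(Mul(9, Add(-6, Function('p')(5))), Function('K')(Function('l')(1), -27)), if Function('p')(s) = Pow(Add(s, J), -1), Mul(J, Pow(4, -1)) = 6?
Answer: Rational(32697, 29) ≈ 1127.5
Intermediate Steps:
J = 24 (J = Mul(4, 6) = 24)
Function('l')(L) = Pow(Add(4, L), 2) (Function('l')(L) = Mul(Add(4, L), Add(4, L)) = Pow(Add(4, L), 2))
Function('K')(x, S) = -21
Function('p')(s) = Pow(Add(24, s), -1) (Function('p')(s) = Pow(Add(s, 24), -1) = Pow(Add(24, s), -1))
Mul(Mul(9, Add(-6, Function('p')(5))), Function('K')(Function('l')(1), -27)) = Mul(Mul(9, Add(-6, Pow(Add(24, 5), -1))), -21) = Mul(Mul(9, Add(-6, Pow(29, -1))), -21) = Mul(Mul(9, Add(-6, Rational(1, 29))), -21) = Mul(Mul(9, Rational(-173, 29)), -21) = Mul(Rational(-1557, 29), -21) = Rational(32697, 29)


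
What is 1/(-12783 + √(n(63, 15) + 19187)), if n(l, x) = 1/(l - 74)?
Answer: -46871/599081641 - 4*√145101/1797244923 ≈ -7.9086e-5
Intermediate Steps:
n(l, x) = 1/(-74 + l)
1/(-12783 + √(n(63, 15) + 19187)) = 1/(-12783 + √(1/(-74 + 63) + 19187)) = 1/(-12783 + √(1/(-11) + 19187)) = 1/(-12783 + √(-1/11 + 19187)) = 1/(-12783 + √(211056/11)) = 1/(-12783 + 4*√145101/11)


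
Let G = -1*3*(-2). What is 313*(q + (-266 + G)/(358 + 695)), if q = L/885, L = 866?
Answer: 5471866/23895 ≈ 229.00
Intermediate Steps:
q = 866/885 ≈ 0.97853
G = 6 (G = -3*(-2) = 6)
313*(q + (-266 + G)/(358 + 695)) = 313*(866/885 + (-266 + 6)/(358 + 695)) = 313*(866/885 - 260/1053) = 313*(866/885 - 260*1/1053) = 313*(866/885 - 20/81) = 313*(17482/23895) = 5471866/23895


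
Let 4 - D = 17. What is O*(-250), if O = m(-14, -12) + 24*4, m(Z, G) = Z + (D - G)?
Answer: -20250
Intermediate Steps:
D = -13 (D = 4 - 1*17 = 4 - 17 = -13)
m(Z, G) = -13 + Z - G (m(Z, G) = Z + (-13 - G) = -13 + Z - G)
O = 81 (O = (-13 - 14 - 1*(-12)) + 24*4 = (-13 - 14 + 12) + 96 = -15 + 96 = 81)
O*(-250) = 81*(-250) = -20250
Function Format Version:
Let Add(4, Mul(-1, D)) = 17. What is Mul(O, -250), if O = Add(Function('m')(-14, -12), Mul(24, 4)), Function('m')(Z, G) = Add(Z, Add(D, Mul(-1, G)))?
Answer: -20250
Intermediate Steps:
D = -13 (D = Add(4, Mul(-1, 17)) = Add(4, -17) = -13)
Function('m')(Z, G) = Add(-13, Z, Mul(-1, G)) (Function('m')(Z, G) = Add(Z, Add(-13, Mul(-1, G))) = Add(-13, Z, Mul(-1, G)))
O = 81 (O = Add(Add(-13, -14, Mul(-1, -12)), Mul(24, 4)) = Add(Add(-13, -14, 12), 96) = Add(-15, 96) = 81)
Mul(O, -250) = Mul(81, -250) = -20250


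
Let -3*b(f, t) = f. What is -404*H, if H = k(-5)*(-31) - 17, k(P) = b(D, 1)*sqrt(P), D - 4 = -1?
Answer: 6868 - 12524*I*sqrt(5) ≈ 6868.0 - 28005.0*I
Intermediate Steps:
D = 3 (D = 4 - 1 = 3)
b(f, t) = -f/3
k(P) = -sqrt(P) (k(P) = (-1/3*3)*sqrt(P) = -sqrt(P))
H = -17 + 31*I*sqrt(5) (H = -sqrt(-5)*(-31) - 17 = -I*sqrt(5)*(-31) - 17 = 31*I*sqrt(5) - 17 = -17 + 31*I*sqrt(5) ≈ -17.0 + 69.318*I)
-404*H = -404*(-17 + 31*I*sqrt(5)) = 6868 - 12524*I*sqrt(5)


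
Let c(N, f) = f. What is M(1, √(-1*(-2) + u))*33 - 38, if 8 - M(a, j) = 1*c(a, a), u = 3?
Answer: 193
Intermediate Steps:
M(a, j) = 8 - a
M(1, √(-1*(-2) + u))*33 - 38 = (8 - 1*1)*33 - 38 = (8 - 1)*33 - 38 = 7*33 - 38 = 231 - 38 = 193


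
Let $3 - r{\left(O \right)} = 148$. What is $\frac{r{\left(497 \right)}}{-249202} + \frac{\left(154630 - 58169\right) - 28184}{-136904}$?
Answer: $- \frac{8497456937}{17058375304} \approx -0.49814$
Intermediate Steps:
$r{\left(O \right)} = -145$ ($r{\left(O \right)} = 3 - 148 = -145$)
$\frac{r{\left(497 \right)}}{-249202} + \frac{\left(154630 - 58169\right) - 28184}{-136904} = - \frac{145}{-249202} + \frac{\left(154630 - 58169\right) - 28184}{-136904} = \left(-145\right) \left(- \frac{1}{249202}\right) + \left(96461 - 28184\right) \left(- \frac{1}{136904}\right) = \frac{145}{249202} + 68277 \left(- \frac{1}{136904}\right) = \frac{145}{249202} - \frac{68277}{136904} = - \frac{8497456937}{17058375304}$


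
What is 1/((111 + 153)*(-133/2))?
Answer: -1/17556 ≈ -5.6961e-5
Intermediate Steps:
1/((111 + 153)*(-133/2)) = 1/(264*(-133*½)) = 1/(264*(-133/2)) = 1/(-17556) = -1/17556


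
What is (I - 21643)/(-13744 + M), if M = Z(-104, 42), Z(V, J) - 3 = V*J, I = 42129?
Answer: -20486/18109 ≈ -1.1313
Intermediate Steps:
Z(V, J) = 3 + J*V (Z(V, J) = 3 + V*J = 3 + J*V)
M = -4365 (M = 3 + 42*(-104) = 3 - 4368 = -4365)
(I - 21643)/(-13744 + M) = (42129 - 21643)/(-13744 - 4365) = 20486/(-18109) = 20486*(-1/18109) = -20486/18109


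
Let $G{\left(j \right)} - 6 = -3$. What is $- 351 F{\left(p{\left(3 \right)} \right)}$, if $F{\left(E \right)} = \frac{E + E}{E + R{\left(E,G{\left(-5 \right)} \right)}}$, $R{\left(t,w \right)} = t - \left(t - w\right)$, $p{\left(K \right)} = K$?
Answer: $-351$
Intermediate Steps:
$G{\left(j \right)} = 3$ ($G{\left(j \right)} = 6 - 3 = 3$)
$R{\left(t,w \right)} = w$ ($R{\left(t,w \right)} = t - \left(t - w\right) = w$)
$F{\left(E \right)} = \frac{2 E}{3 + E}$ ($F{\left(E \right)} = \frac{E + E}{E + 3} = \frac{2 E}{3 + E}$)
$- 351 F{\left(p{\left(3 \right)} \right)} = - 351 \cdot 2 \cdot 3 \frac{1}{3 + 3} = - 351 \cdot 2 \cdot 3 \cdot \frac{1}{6} = \left(-351\right) 1 = -351$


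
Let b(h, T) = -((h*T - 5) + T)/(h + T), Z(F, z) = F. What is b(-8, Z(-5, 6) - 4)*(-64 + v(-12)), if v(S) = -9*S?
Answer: 2552/17 ≈ 150.12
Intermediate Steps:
b(h, T) = -(-5 + T + T*h)/(T + h) (b(h, T) = -((T*h - 5) + T)/(T + h) = -((-5 + T*h) + T)/(T + h) = -(-5 + T + T*h)/(T + h))
b(-8, Z(-5, 6) - 4)*(-64 + v(-12)) = ((5 - (-5 - 4) - 1*(-5 - 4)*(-8))/((-5 - 4) - 8))*(-64 - 9*(-12)) = ((5 - 1*(-9) - 1*(-9)*(-8))/(-9 - 8))*(-64 + 108) = ((5 + 9 - 72)/(-17))*44 = -1/17*(-58)*44 = (58/17)*44 = 2552/17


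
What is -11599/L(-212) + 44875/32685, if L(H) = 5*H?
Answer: 85336163/6929220 ≈ 12.315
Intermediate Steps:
-11599/L(-212) + 44875/32685 = -11599/(5*(-212)) + 44875/32685 = -11599/(-1060) + 44875*(1/32685) = -11599*(-1/1060) + 8975/6537 = 11599/1060 + 8975/6537 = 85336163/6929220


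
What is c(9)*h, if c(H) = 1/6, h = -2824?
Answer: -1412/3 ≈ -470.67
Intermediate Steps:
c(H) = ⅙ (c(H) = 1*(⅙) = ⅙)
c(9)*h = (⅙)*(-2824) = -1412/3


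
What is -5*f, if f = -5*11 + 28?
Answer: 135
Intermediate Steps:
f = -27 (f = -55 + 28 = -27)
-5*f = -5*(-27) = 135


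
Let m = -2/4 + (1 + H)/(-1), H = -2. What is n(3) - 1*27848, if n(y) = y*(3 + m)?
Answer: -55675/2 ≈ -27838.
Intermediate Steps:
m = ½ (m = -2/4 + (1 - 2)/(-1) = -2*¼ - 1*(-1) = -½ + 1 = ½ ≈ 0.50000)
n(y) = 7*y/2 (n(y) = y*(3 + ½) = y*(7/2) = 7*y/2)
n(3) - 1*27848 = (7/2)*3 - 1*27848 = 21/2 - 27848 = -55675/2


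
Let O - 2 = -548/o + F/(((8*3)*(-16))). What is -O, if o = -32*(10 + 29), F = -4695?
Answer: -73211/4992 ≈ -14.666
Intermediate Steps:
o = -1248 (o = -32*39 = -1248)
O = 73211/4992 (O = 2 + (-548/(-1248) - 4695/((8*3)*(-16))) = 2 + (-548*(-1/1248) - 4695/(24*(-16))) = 2 + (137/312 - 4695/(-384)) = 2 + (137/312 - 4695*(-1/384)) = 2 + (137/312 + 1565/128) = 2 + 63227/4992 = 73211/4992 ≈ 14.666)
-O = -1*73211/4992 = -73211/4992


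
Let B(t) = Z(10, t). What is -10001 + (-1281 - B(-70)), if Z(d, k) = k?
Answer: -11212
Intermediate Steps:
B(t) = t
-10001 + (-1281 - B(-70)) = -10001 + (-1281 - 1*(-70)) = -10001 + (-1281 + 70) = -10001 - 1211 = -11212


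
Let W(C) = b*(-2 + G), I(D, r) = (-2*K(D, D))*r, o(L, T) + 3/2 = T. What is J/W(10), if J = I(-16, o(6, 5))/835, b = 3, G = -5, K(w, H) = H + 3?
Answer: -13/2505 ≈ -0.0051896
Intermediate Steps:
K(w, H) = 3 + H
o(L, T) = -3/2 + T
I(D, r) = r*(-6 - 2*D) (I(D, r) = (-2*(3 + D))*r = (-6 - 2*D)*r = r*(-6 - 2*D))
W(C) = -21 (W(C) = 3*(-2 - 5) = 3*(-7) = -21)
J = 91/835 (J = -2*(-3/2 + 5)*(3 - 16)/835 = -2*7/2*(-13)*(1/835) = 91*(1/835) = 91/835 ≈ 0.10898)
J/W(10) = (91/835)/(-21) = (91/835)*(-1/21) = -13/2505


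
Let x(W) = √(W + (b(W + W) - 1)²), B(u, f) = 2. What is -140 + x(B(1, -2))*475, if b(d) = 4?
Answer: -140 + 475*√11 ≈ 1435.4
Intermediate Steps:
x(W) = √(9 + W) (x(W) = √(W + (4 - 1)²) = √(W + 3²) = √(W + 9) = √(9 + W))
-140 + x(B(1, -2))*475 = -140 + √(9 + 2)*475 = -140 + √11*475 = -140 + 475*√11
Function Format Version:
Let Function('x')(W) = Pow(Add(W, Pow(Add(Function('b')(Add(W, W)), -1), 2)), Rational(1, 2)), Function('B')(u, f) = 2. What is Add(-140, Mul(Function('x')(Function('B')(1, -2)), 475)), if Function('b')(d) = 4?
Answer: Add(-140, Mul(475, Pow(11, Rational(1, 2)))) ≈ 1435.4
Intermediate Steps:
Function('x')(W) = Pow(Add(9, W), Rational(1, 2)) (Function('x')(W) = Pow(Add(W, Pow(Add(4, -1), 2)), Rational(1, 2)) = Pow(Add(W, Pow(3, 2)), Rational(1, 2)) = Pow(Add(W, 9), Rational(1, 2)) = Pow(Add(9, W), Rational(1, 2)))
Add(-140, Mul(Function('x')(Function('B')(1, -2)), 475)) = Add(-140, Mul(Pow(Add(9, 2), Rational(1, 2)), 475)) = Add(-140, Mul(Pow(11, Rational(1, 2)), 475)) = Add(-140, Mul(475, Pow(11, Rational(1, 2))))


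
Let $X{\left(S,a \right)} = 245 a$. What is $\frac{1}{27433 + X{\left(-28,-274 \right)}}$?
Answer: $- \frac{1}{39697} \approx -2.5191 \cdot 10^{-5}$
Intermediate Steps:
$\frac{1}{27433 + X{\left(-28,-274 \right)}} = \frac{1}{27433 + 245 \left(-274\right)} = \frac{1}{27433 - 67130} = \frac{1}{-39697} = - \frac{1}{39697}$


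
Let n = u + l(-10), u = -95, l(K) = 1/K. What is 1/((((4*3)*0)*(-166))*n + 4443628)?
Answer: 1/4443628 ≈ 2.2504e-7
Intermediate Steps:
n = -951/10 (n = -95 + 1/(-10) = -95 - ⅒ = -951/10 ≈ -95.100)
1/((((4*3)*0)*(-166))*n + 4443628) = 1/((((4*3)*0)*(-166))*(-951/10) + 4443628) = 1/(((12*0)*(-166))*(-951/10) + 4443628) = 1/((0*(-166))*(-951/10) + 4443628) = 1/(0*(-951/10) + 4443628) = 1/(0 + 4443628) = 1/4443628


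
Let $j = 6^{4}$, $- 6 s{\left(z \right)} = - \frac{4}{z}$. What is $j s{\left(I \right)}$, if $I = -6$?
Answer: $-144$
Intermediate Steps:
$s{\left(z \right)} = \frac{2}{3 z}$ ($s{\left(z \right)} = - \frac{\left(-4\right) \frac{1}{z}}{6} = \frac{2}{3 z}$)
$j = 1296$
$j s{\left(I \right)} = 1296 \frac{2}{3 \left(-6\right)} = 1296 \cdot \frac{2}{3} \left(- \frac{1}{6}\right) = 1296 \left(- \frac{1}{9}\right) = -144$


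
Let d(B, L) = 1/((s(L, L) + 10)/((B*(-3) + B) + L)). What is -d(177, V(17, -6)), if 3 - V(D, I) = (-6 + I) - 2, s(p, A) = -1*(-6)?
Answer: 337/16 ≈ 21.063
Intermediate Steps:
s(p, A) = 6
V(D, I) = 11 - I (V(D, I) = 3 - ((-6 + I) - 2) = 3 - (-8 + I) = 3 + (8 - I) = 11 - I)
d(B, L) = -B/8 + L/16 (d(B, L) = 1/((6 + 10)/((B*(-3) + B) + L)) = 1/(16/((-3*B + B) + L)) = 1/(16/(-2*B + L)) = 1/(16/(L - 2*B)) = -B/8 + L/16)
-d(177, V(17, -6)) = -(-1/8*177 + (11 - 1*(-6))/16) = -(-177/8 + (11 + 6)/16) = -(-177/8 + (1/16)*17) = -(-177/8 + 17/16) = -1*(-337/16) = 337/16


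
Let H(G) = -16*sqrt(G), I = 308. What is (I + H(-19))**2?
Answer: 90000 - 9856*I*sqrt(19) ≈ 90000.0 - 42961.0*I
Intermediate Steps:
(I + H(-19))**2 = (308 - 16*I*sqrt(19))**2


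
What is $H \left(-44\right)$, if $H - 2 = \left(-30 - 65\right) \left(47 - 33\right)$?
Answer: $58432$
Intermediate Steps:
$H = -1328$ ($H = 2 + \left(-30 - 65\right) \left(47 - 33\right) = 2 - 1330 = -1328$)
$H \left(-44\right) = \left(-1328\right) \left(-44\right) = 58432$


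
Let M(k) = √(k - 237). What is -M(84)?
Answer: -3*I*√17 ≈ -12.369*I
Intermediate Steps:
M(k) = √(-237 + k)
-M(84) = -√(-237 + 84) = -√(-153) = -3*I*√17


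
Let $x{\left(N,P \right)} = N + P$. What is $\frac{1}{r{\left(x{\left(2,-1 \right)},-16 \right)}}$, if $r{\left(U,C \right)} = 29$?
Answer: $\frac{1}{29} \approx 0.034483$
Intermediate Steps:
$\frac{1}{r{\left(x{\left(2,-1 \right)},-16 \right)}} = \frac{1}{29}$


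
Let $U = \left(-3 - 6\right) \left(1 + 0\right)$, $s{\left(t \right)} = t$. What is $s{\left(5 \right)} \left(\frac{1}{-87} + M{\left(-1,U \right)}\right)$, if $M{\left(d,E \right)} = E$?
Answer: $- \frac{3920}{87} \approx -45.057$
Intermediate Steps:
$U = -9$ ($U = \left(-9\right) 1 = -9$)
$s{\left(5 \right)} \left(\frac{1}{-87} + M{\left(-1,U \right)}\right) = 5 \left(\frac{1}{-87} - 9\right) = 5 \left(- \frac{1}{87} - 9\right) = 5 \left(- \frac{784}{87}\right) = - \frac{3920}{87}$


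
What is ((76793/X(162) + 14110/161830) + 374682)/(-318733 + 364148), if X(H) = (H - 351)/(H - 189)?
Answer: 43687102638/5144656615 ≈ 8.4917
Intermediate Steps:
X(H) = (-351 + H)/(-189 + H)
((76793/X(162) + 14110/161830) + 374682)/(-318733 + 364148) = ((76793/(((-351 + 162)/(-189 + 162))) + 14110/161830) + 374682)/(-318733 + 364148) = ((76793/((-189/(-27))) + 14110*(1/161830)) + 374682)/45415 = ((76793/((-1/27*(-189))) + 1411/16183) + 374682)*(1/45415) = ((76793/7 + 1411/16183) + 374682)*(1/45415) = (1242750996/113281 + 374682)*(1/45415) = (43687102638/113281)*(1/45415) = 43687102638/5144656615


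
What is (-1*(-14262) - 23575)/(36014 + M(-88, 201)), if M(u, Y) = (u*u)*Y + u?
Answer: -9313/1592470 ≈ -0.0058481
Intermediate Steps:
M(u, Y) = u + Y*u² (M(u, Y) = u²*Y + u = Y*u² + u = u + Y*u²)
(-1*(-14262) - 23575)/(36014 + M(-88, 201)) = (-1*(-14262) - 23575)/(36014 - 88*(1 + 201*(-88))) = (14262 - 23575)/(36014 - 88*(1 - 17688)) = -9313/(36014 - 88*(-17687)) = -9313/(36014 + 1556456) = -9313/1592470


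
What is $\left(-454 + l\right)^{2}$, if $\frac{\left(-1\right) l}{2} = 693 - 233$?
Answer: $1887876$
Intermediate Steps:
$l = -920$ ($l = - 2 \left(693 - 233\right) = \left(-2\right) 460 = -920$)
$\left(-454 + l\right)^{2} = \left(-454 - 920\right)^{2} = \left(-1374\right)^{2} = 1887876$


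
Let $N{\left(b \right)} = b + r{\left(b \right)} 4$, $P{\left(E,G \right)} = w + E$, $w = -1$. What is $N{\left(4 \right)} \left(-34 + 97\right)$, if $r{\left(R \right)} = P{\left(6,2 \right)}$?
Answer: $1512$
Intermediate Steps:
$P{\left(E,G \right)} = -1 + E$
$r{\left(R \right)} = 5$ ($r{\left(R \right)} = -1 + 6 = 5$)
$N{\left(b \right)} = 20 + b$ ($N{\left(b \right)} = b + 5 \cdot 4 = b + 20 = 20 + b$)
$N{\left(4 \right)} \left(-34 + 97\right) = \left(20 + 4\right) \left(-34 + 97\right) = 24 \cdot 63 = 1512$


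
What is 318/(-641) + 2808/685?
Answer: 1582098/439085 ≈ 3.6032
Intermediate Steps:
318/(-641) + 2808/685 = 318*(-1/641) + 2808*(1/685) = -318/641 + 2808/685 = 1582098/439085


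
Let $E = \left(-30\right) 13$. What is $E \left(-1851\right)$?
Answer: $721890$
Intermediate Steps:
$E = -390$
$E \left(-1851\right) = \left(-390\right) \left(-1851\right) = 721890$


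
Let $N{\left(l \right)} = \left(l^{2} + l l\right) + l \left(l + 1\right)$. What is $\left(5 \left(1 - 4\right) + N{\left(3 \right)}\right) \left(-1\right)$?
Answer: $-15$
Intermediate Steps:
$N{\left(l \right)} = 2 l^{2} + l \left(1 + l\right)$ ($N{\left(l \right)} = \left(l^{2} + l^{2}\right) + l \left(1 + l\right) = 2 l^{2} + l \left(1 + l\right)$)
$\left(5 \left(1 - 4\right) + N{\left(3 \right)}\right) \left(-1\right) = \left(5 \left(1 - 4\right) + 3 \left(1 + 3 \cdot 3\right)\right) \left(-1\right) = \left(5 \left(-3\right) + 3 \left(1 + 9\right)\right) \left(-1\right) = \left(-15 + 3 \cdot 10\right) \left(-1\right) = \left(-15 + 30\right) \left(-1\right) = 15 \left(-1\right) = -15$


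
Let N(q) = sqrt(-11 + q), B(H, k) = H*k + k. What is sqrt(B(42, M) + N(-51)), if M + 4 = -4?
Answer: sqrt(-344 + I*sqrt(62)) ≈ 0.2123 + 18.548*I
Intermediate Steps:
M = -8 (M = -4 - 4 = -8)
B(H, k) = k + H*k
sqrt(B(42, M) + N(-51)) = sqrt(-8*(1 + 42) + sqrt(-11 - 51)) = sqrt(-8*43 + sqrt(-62)) = sqrt(-344 + I*sqrt(62))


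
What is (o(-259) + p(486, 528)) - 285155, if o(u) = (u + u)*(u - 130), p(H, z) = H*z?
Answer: 172955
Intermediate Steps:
o(u) = 2*u*(-130 + u) (o(u) = (2*u)*(-130 + u) = 2*u*(-130 + u))
(o(-259) + p(486, 528)) - 285155 = (2*(-259)*(-130 - 259) + 486*528) - 285155 = (2*(-259)*(-389) + 256608) - 285155 = (201502 + 256608) - 285155 = 458110 - 285155 = 172955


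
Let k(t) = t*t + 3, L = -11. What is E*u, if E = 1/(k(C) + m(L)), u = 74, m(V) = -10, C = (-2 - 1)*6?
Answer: 74/317 ≈ 0.23344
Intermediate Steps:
C = -18 (C = -3*6 = -18)
k(t) = 3 + t**2 (k(t) = t**2 + 3 = 3 + t**2)
E = 1/317 (E = 1/((3 + (-18)**2) - 10) = 1/((3 + 324) - 10) = 1/(327 - 10) = 1/317 ≈ 0.0031546)
E*u = (1/317)*74 = 74/317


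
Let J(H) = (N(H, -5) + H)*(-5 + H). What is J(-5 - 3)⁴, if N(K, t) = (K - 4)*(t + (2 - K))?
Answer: 610673479936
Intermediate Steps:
N(K, t) = (-4 + K)*(2 + t - K)
J(H) = (-5 + H)*(12 - H² + 2*H) (J(H) = ((-8 - H² - 4*(-5) + 6*H + H*(-5)) + H)*(-5 + H) = ((-8 - H² + 20 + 6*H - 5*H) + H)*(-5 + H) = ((12 + H - H²) + H)*(-5 + H) = (12 - H² + 2*H)*(-5 + H) = (-5 + H)*(12 - H² + 2*H))
J(-5 - 3)⁴ = (-60 - (-5 - 3)³ + 2*(-5 - 3) + 7*(-5 - 3)²)⁴ = (-60 - 1*(-8)³ + 2*(-8) + 7*(-8)²)⁴ = (-60 - 1*(-512) - 16 + 7*64)⁴ = (-60 + 512 - 16 + 448)⁴ = 884⁴ = 610673479936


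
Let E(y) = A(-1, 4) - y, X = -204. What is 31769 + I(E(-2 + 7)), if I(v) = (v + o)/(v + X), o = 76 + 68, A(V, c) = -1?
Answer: 1111892/35 ≈ 31768.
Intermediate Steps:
o = 144
E(y) = -1 - y
I(v) = (144 + v)/(-204 + v) (I(v) = (v + 144)/(v - 204) = (144 + v)/(-204 + v))
31769 + I(E(-2 + 7)) = 31769 + (144 + (-1 - (-2 + 7)))/(-204 + (-1 - (-2 + 7))) = 31769 + (144 + (-1 - 1*5))/(-204 + (-1 - 1*5)) = 31769 + (144 + (-1 - 5))/(-204 + (-1 - 5)) = 31769 + (144 - 6)/(-204 - 6) = 31769 + 138/(-210) = 31769 - 1/210*138 = 31769 - 23/35 = 1111892/35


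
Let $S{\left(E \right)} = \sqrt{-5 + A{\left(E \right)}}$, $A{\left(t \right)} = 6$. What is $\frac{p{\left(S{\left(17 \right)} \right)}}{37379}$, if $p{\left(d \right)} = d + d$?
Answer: $\frac{2}{37379} \approx 5.3506 \cdot 10^{-5}$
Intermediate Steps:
$S{\left(E \right)} = 1$ ($S{\left(E \right)} = \sqrt{-5 + 6} = \sqrt{1} = 1$)
$p{\left(d \right)} = 2 d$
$\frac{p{\left(S{\left(17 \right)} \right)}}{37379} = \frac{2 \cdot 1}{37379} = 2 \cdot \frac{1}{37379} = \frac{2}{37379}$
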